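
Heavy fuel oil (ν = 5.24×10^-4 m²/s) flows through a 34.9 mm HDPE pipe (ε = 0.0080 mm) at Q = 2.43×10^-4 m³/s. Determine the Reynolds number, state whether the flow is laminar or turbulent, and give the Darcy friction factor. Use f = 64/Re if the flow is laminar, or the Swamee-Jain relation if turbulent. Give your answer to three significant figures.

Re ≈ 16.9; laminar; f = 64/Re ≈ 3.78

V = 4Q/(πD²) = 0.2540 m/s
Re = VD/ν = 0.2540·0.0349/5.24×10^-4 = 16.9
Re < 2300 → laminar → f = 64/Re = 3.783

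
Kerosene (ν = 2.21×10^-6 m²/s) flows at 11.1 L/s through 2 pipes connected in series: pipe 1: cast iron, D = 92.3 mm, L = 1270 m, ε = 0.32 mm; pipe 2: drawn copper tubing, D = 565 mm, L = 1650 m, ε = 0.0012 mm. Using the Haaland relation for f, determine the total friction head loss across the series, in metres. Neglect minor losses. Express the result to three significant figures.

H ≈ 55.7 m

Pipe 1: V = 1.659 m/s, Re = 6.93×10^4, ε/D = 0.00347, f = 0.02883, h_1 = f(L/D)V²/2g = 55.65 m
Pipe 2: V = 0.04427 m/s, Re = 1.13×10^4, ε/D = 2.12×10^-6, f = 0.02986, h_2 = f(L/D)V²/2g = 0.008712 m
Series → Q common, losses add: H = Σh = 55.65 m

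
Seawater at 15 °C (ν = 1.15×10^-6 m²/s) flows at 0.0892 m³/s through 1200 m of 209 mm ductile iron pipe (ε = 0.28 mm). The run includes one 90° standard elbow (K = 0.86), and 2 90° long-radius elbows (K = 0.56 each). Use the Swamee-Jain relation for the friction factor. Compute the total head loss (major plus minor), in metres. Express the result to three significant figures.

H_L ≈ 43.7 m

V = 4Q/(πD²) = 2.600 m/s; V²/2g = 0.3446 m
Re = 4.73×10^5, ε/D = 0.00134 → f = 0.02175 (Swamee-Jain)
Major: h_f = f(L/D)·V²/2g = 0.02175·5742·0.3446 = 43.03 m
Minor: ΣK = 1.98; h_m = ΣK·V²/2g = 0.6822 m
Total H_L = 43.03 + 0.6822 = 43.71 m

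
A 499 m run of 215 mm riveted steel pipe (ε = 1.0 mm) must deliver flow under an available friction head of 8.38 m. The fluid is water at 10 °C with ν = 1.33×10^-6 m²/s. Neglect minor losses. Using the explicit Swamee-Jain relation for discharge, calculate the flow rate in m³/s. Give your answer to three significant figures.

Swamee-Jain (Type II): Q = -0.965·√(gD⁵h_f/L)·ln[ε/(3.7D) + √(3.17ν²L/(gD³h_f))]
√(gD⁵h_f/L) = √(9.81·0.215⁵·8.38/499) = 0.008700
ε/(3.7D) = 0.00126; √(3.17ν²L/(gD³h_f)) = 5.85×10^-5
Q = -0.965·0.008700·ln(0.001316) = 0.05569 m³/s
Check: V = 1.53 m/s, Re = 2.48×10^5, f = 0.03027, h_f = 8.43 m ≈ 8.38 m ✓

Q ≈ 0.0557 m³/s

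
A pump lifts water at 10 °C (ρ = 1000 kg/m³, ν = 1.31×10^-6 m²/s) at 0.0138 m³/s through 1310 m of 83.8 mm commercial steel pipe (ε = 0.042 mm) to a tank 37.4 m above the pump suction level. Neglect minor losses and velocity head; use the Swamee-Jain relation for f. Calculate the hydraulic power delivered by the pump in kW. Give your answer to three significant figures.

V = 4Q/(πD²) = 2.502 m/s; Re = 1.60×10^5; ε/D = 5.01×10^-4; f = 0.01935
h_f = f(L/D)V²/2g = 96.51 m
Total head H = z + h_f = 37.4 + 96.51 = 133.9 m
P_hyd = ρgQH = 1000·9.81·0.0138·133.9 = 18.13 kW

P_hyd ≈ 18.1 kW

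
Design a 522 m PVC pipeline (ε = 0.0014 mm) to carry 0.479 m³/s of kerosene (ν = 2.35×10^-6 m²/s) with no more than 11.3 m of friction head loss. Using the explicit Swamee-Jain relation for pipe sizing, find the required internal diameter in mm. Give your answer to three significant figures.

Swamee-Jain (Type III): D = 0.66·[ε^1.25·(LQ²/(gh_f))^4.75 + ν·Q^9.4·(L/(gh_f))^5.2]^0.04
LQ²/(gh_f) = 1.080; L/(gh_f) = 4.709
Term 1 = ε^1.25·(…)^4.75 = 6.95×10^-8; Term 2 = ν·Q^9.4·(…)^5.2 = 7.34×10^-6
D = 0.66·(6.95×10^-8 + 7.34×10^-6)^0.04 = 0.4115 m = 411 mm
Check: V = 3.60 m/s, Re = 6.31×10^5, f = 0.01263, h_f = 10.6 m ≈ 11.3 m ✓

D ≈ 411 mm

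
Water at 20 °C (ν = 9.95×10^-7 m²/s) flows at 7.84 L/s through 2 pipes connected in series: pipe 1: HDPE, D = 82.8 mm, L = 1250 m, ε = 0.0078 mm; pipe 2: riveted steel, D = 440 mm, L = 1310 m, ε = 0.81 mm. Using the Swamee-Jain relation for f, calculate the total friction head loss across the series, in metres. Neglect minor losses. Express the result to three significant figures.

Pipe 1: V = 1.456 m/s, Re = 1.21×10^5, ε/D = 9.42×10^-5, f = 0.01779, h_1 = f(L/D)V²/2g = 29.01 m
Pipe 2: V = 0.05156 m/s, Re = 2.28×10^4, ε/D = 0.00184, f = 0.02919, h_2 = f(L/D)V²/2g = 0.01178 m
Series → Q common, losses add: H = Σh = 29.02 m

H ≈ 29.0 m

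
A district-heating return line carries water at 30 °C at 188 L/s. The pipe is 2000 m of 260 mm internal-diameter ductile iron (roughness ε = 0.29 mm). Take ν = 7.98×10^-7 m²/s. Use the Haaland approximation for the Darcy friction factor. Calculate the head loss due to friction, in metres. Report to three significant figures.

V = 4Q/(πD²) = 4·0.188/(π·0.260²) = 3.541 m/s
Re = VD/ν = 3.541·0.260/7.98×10^-7 = 1.15×10^6 → turbulent
ε/D = 0.29/260 = 0.00112
Haaland: f = 0.02042
h_f = f(L/D)V²/(2g) = 0.02042·(2000/0.260)·3.541²/(2·9.81) = 100.4 m

h_f ≈ 100 m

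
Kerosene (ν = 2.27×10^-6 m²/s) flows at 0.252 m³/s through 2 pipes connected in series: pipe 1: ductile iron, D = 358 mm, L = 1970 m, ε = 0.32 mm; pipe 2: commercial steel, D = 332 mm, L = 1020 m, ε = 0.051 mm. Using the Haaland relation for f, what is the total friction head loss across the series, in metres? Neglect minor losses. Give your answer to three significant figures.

Pipe 1: V = 2.503 m/s, Re = 3.95×10^5, ε/D = 8.94×10^-4, f = 0.01986, h_1 = f(L/D)V²/2g = 34.90 m
Pipe 2: V = 2.911 m/s, Re = 4.26×10^5, ε/D = 1.54×10^-4, f = 0.01508, h_2 = f(L/D)V²/2g = 20.01 m
Series → Q common, losses add: H = Σh = 54.91 m

H ≈ 54.9 m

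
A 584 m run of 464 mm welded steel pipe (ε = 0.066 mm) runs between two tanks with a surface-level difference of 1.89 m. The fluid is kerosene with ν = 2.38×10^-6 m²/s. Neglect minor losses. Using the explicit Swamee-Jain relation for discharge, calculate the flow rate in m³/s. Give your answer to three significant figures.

Q ≈ 0.229 m³/s

Swamee-Jain (Type II): Q = -0.965·√(gD⁵h_f/L)·ln[ε/(3.7D) + √(3.17ν²L/(gD³h_f))]
√(gD⁵h_f/L) = √(9.81·0.464⁵·1.89/584) = 0.02613
ε/(3.7D) = 3.84×10^-5; √(3.17ν²L/(gD³h_f)) = 7.52×10^-5
Q = -0.965·0.02613·ln(1.137×10^-4) = 0.2290 m³/s
Check: V = 1.35 m/s, Re = 2.64×10^5, f = 0.01609, h_f = 1.89 m ≈ 1.89 m ✓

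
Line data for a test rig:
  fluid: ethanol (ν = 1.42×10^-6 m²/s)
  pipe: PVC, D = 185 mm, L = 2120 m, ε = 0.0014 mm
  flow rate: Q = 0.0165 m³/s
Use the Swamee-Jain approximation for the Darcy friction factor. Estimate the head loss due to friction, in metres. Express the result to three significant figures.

V = 4Q/(πD²) = 4·0.0165/(π·0.185²) = 0.6138 m/s
Re = VD/ν = 0.6138·0.185/1.42×10^-6 = 8.00×10^4 → turbulent
ε/D = 0.0014/185 = 7.57×10^-6
Swamee-Jain: f = 0.01877
h_f = f(L/D)V²/(2g) = 0.01877·(2120/0.185)·0.6138²/(2·9.81) = 4.130 m

h_f ≈ 4.13 m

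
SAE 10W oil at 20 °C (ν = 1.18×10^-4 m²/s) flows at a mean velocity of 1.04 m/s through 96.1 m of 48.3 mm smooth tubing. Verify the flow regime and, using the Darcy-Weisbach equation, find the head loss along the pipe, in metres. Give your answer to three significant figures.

h_f ≈ 16.5 m

Re = VD/ν = 1.04·0.04830/1.18×10^-4 = 426 → laminar (Re < 2300)
f = 64/Re = 0.1503
h_f = f(L/D)V²/(2g) = 0.1503·(96.1/0.04830)·1.04²/(2·9.81) = 16.49 m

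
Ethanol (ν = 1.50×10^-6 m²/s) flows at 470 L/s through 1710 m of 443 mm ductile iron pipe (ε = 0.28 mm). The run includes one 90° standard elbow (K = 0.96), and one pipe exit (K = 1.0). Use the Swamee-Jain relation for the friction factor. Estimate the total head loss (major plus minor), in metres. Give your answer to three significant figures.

H_L ≈ 34.2 m

V = 4Q/(πD²) = 3.049 m/s; V²/2g = 0.4739 m
Re = 9.01×10^5, ε/D = 6.32×10^-4 → f = 0.01818 (Swamee-Jain)
Major: h_f = f(L/D)·V²/2g = 0.01818·3860·0.4739 = 33.26 m
Minor: ΣK = 1.96; h_m = ΣK·V²/2g = 0.9289 m
Total H_L = 33.26 + 0.9289 = 34.19 m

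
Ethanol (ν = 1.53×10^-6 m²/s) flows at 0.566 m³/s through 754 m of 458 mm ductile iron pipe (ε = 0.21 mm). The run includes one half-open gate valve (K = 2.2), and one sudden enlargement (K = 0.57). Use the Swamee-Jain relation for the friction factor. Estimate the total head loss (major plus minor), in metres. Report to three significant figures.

V = 4Q/(πD²) = 3.436 m/s; V²/2g = 0.6016 m
Re = 1.03×10^6, ε/D = 4.59×10^-4 → f = 0.01700 (Swamee-Jain)
Major: h_f = f(L/D)·V²/2g = 0.01700·1646·0.6016 = 16.83 m
Minor: ΣK = 2.77; h_m = ΣK·V²/2g = 1.666 m
Total H_L = 16.83 + 1.666 = 18.50 m

H_L ≈ 18.5 m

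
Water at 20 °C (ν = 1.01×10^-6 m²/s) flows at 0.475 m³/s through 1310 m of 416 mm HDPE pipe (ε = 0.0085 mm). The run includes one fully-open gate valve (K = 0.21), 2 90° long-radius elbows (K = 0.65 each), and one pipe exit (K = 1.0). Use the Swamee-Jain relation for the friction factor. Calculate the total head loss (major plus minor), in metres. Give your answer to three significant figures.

H_L ≈ 24.2 m

V = 4Q/(πD²) = 3.495 m/s; V²/2g = 0.6225 m
Re = 1.44×10^6, ε/D = 2.04×10^-5 → f = 0.01152 (Swamee-Jain)
Major: h_f = f(L/D)·V²/2g = 0.01152·3149·0.6225 = 22.59 m
Minor: ΣK = 2.51; h_m = ΣK·V²/2g = 1.562 m
Total H_L = 22.59 + 1.562 = 24.15 m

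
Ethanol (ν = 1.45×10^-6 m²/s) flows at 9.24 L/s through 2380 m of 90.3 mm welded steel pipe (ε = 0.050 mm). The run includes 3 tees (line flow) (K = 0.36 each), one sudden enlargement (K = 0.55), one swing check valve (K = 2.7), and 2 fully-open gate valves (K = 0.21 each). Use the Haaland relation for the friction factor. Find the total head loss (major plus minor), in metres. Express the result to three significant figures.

V = 4Q/(πD²) = 1.443 m/s; V²/2g = 0.1061 m
Re = 8.99×10^4, ε/D = 5.54×10^-4 → f = 0.02056 (Haaland)
Major: h_f = f(L/D)·V²/2g = 0.02056·26357·0.1061 = 57.50 m
Minor: ΣK = 4.75; h_m = ΣK·V²/2g = 0.5040 m
Total H_L = 57.50 + 0.5040 = 58.01 m

H_L ≈ 58.0 m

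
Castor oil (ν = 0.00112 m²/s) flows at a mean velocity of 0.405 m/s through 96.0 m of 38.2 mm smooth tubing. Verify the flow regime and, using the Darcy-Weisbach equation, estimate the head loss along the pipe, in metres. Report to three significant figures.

Re = VD/ν = 0.405·0.03820/0.00112 = 13.8 → laminar (Re < 2300)
f = 64/Re = 4.633
h_f = f(L/D)V²/(2g) = 4.633·(96.0/0.03820)·0.405²/(2·9.81) = 97.34 m

h_f ≈ 97.3 m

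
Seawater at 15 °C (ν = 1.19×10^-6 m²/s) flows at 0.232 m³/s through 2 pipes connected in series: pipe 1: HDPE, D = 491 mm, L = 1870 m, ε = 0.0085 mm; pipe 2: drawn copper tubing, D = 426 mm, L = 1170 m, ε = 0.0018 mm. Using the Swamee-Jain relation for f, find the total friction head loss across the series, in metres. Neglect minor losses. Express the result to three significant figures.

Pipe 1: V = 1.225 m/s, Re = 5.06×10^5, ε/D = 1.73×10^-5, f = 0.01334, h_1 = f(L/D)V²/2g = 3.888 m
Pipe 2: V = 1.628 m/s, Re = 5.83×10^5, ε/D = 4.23×10^-6, f = 0.01281, h_2 = f(L/D)V²/2g = 4.753 m
Series → Q common, losses add: H = Σh = 8.641 m

H ≈ 8.64 m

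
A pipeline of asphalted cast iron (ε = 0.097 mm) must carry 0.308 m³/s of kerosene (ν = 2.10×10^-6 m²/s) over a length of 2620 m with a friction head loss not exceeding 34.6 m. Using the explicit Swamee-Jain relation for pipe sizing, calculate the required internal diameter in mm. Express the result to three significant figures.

Swamee-Jain (Type III): D = 0.66·[ε^1.25·(LQ²/(gh_f))^4.75 + ν·Q^9.4·(L/(gh_f))^5.2]^0.04
LQ²/(gh_f) = 0.7322; L/(gh_f) = 7.719
Term 1 = ε^1.25·(…)^4.75 = 2.19×10^-6; Term 2 = ν·Q^9.4·(…)^5.2 = 1.35×10^-6
D = 0.66·(2.19×10^-6 + 1.35×10^-6)^0.04 = 0.3995 m = 399 mm
Check: V = 2.46 m/s, Re = 4.67×10^5, f = 0.01598, h_f = 32.3 m ≈ 34.6 m ✓

D ≈ 399 mm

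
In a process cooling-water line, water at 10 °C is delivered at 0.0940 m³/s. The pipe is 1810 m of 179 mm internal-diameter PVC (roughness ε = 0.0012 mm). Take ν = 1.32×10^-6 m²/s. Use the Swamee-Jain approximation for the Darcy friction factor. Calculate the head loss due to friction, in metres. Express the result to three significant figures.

h_f ≈ 94.7 m

V = 4Q/(πD²) = 4·0.0940/(π·0.179²) = 3.735 m/s
Re = VD/ν = 3.735·0.179/1.32×10^-6 = 5.07×10^5 → turbulent
ε/D = 0.0012/179 = 6.70×10^-6
Swamee-Jain: f = 0.01317
h_f = f(L/D)V²/(2g) = 0.01317·(1810/0.179)·3.735²/(2·9.81) = 94.70 m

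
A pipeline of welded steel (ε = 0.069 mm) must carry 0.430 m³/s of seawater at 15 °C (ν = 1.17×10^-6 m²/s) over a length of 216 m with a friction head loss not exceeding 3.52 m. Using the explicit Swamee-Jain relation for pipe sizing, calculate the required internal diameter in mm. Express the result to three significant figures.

D ≈ 427 mm

Swamee-Jain (Type III): D = 0.66·[ε^1.25·(LQ²/(gh_f))^4.75 + ν·Q^9.4·(L/(gh_f))^5.2]^0.04
LQ²/(gh_f) = 1.157; L/(gh_f) = 6.255
Term 1 = ε^1.25·(…)^4.75 = 1.26×10^-5; Term 2 = ν·Q^9.4·(…)^5.2 = 5.80×10^-6
D = 0.66·(1.26×10^-5 + 5.80×10^-6)^0.04 = 0.4267 m = 427 mm
Check: V = 3.01 m/s, Re = 1.10×10^6, f = 0.01425, h_f = 3.33 m ≈ 3.52 m ✓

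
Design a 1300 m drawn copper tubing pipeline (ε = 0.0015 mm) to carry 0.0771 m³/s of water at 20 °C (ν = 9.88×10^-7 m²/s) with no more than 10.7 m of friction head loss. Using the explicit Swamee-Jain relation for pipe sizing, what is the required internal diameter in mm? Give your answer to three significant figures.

D ≈ 245 mm

Swamee-Jain (Type III): D = 0.66·[ε^1.25·(LQ²/(gh_f))^4.75 + ν·Q^9.4·(L/(gh_f))^5.2]^0.04
LQ²/(gh_f) = 0.07362; L/(gh_f) = 12.38
Term 1 = ε^1.25·(…)^4.75 = 2.18×10^-13; Term 2 = ν·Q^9.4·(…)^5.2 = 1.64×10^-11
D = 0.66·(2.18×10^-13 + 1.64×10^-11)^0.04 = 0.2446 m = 245 mm
Check: V = 1.64 m/s, Re = 4.06×10^5, f = 0.01368, h_f = 9.98 m ≈ 10.7 m ✓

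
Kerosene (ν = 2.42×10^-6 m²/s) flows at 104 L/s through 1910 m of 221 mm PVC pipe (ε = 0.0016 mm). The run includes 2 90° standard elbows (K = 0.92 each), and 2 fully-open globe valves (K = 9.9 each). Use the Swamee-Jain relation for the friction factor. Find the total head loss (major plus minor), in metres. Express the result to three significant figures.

V = 4Q/(πD²) = 2.711 m/s; V²/2g = 0.3746 m
Re = 2.48×10^5, ε/D = 7.24×10^-6 → f = 0.01498 (Swamee-Jain)
Major: h_f = f(L/D)·V²/2g = 0.01498·8643·0.3746 = 48.51 m
Minor: ΣK = 21.6; h_m = ΣK·V²/2g = 8.107 m
Total H_L = 48.51 + 8.107 = 56.62 m

H_L ≈ 56.6 m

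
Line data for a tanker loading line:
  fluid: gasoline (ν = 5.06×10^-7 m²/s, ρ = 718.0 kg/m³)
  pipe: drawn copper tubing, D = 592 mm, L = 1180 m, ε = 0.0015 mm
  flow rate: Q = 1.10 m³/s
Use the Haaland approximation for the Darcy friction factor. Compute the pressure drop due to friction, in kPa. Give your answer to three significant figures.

V = 4Q/(πD²) = 4·1.10/(π·0.592²) = 3.996 m/s
Re = VD/ν = 3.996·0.592/5.06×10^-7 = 4.68×10^6 → turbulent
ε/D = 0.0015/592 = 2.53×10^-6
Haaland: f = 0.009205
h_f = f(L/D)V²/(2g) = 0.009205·(1180/0.592)·3.996²/(2·9.81) = 14.93 m
Δp = ρg·h_f = 718.0·9.81·14.93 = 105.2 kPa

Δp ≈ 105 kPa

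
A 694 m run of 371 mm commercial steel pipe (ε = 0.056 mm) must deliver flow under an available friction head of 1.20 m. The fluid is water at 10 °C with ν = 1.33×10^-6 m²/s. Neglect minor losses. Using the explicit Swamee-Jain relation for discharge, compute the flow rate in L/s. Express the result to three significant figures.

Q ≈ 95.0 L/s

Swamee-Jain (Type II): Q = -0.965·√(gD⁵h_f/L)·ln[ε/(3.7D) + √(3.17ν²L/(gD³h_f))]
√(gD⁵h_f/L) = √(9.81·0.371⁵·1.20/694) = 0.01092
ε/(3.7D) = 4.08×10^-5; √(3.17ν²L/(gD³h_f)) = 8.05×10^-5
Q = -0.965·0.01092·ln(1.213×10^-4) = 0.09502 m³/s
Check: V = 0.879 m/s, Re = 2.45×10^5, f = 0.01632, h_f = 1.20 m ≈ 1.20 m ✓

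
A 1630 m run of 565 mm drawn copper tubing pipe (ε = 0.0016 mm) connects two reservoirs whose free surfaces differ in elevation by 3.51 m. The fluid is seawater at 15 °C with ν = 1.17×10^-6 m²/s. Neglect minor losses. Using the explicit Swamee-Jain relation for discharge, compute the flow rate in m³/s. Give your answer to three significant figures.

Q ≈ 0.346 m³/s

Swamee-Jain (Type II): Q = -0.965·√(gD⁵h_f/L)·ln[ε/(3.7D) + √(3.17ν²L/(gD³h_f))]
√(gD⁵h_f/L) = √(9.81·0.565⁵·3.51/1630) = 0.03488
ε/(3.7D) = 7.65×10^-7; √(3.17ν²L/(gD³h_f)) = 3.37×10^-5
Q = -0.965·0.03488·ln(3.451×10^-5) = 0.3458 m³/s
Check: V = 1.38 m/s, Re = 6.66×10^5, f = 0.01250, h_f = 3.50 m ≈ 3.51 m ✓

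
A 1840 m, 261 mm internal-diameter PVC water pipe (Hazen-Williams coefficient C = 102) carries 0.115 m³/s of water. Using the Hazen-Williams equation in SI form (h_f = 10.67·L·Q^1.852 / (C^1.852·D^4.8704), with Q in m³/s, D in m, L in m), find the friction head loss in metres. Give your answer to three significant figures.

h_f = 10.67·1840·0.115^1.852 / (102^1.852·0.261^4.8704) = 47.28 m

h_f ≈ 47.3 m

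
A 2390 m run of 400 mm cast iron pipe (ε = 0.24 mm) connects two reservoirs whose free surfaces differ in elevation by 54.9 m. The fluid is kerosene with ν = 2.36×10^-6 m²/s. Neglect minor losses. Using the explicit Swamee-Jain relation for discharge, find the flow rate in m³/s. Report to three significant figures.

Q ≈ 0.395 m³/s

Swamee-Jain (Type II): Q = -0.965·√(gD⁵h_f/L)·ln[ε/(3.7D) + √(3.17ν²L/(gD³h_f))]
√(gD⁵h_f/L) = √(9.81·0.400⁵·54.9/2390) = 0.04804
ε/(3.7D) = 1.62×10^-4; √(3.17ν²L/(gD³h_f)) = 3.50×10^-5
Q = -0.965·0.04804·ln(1.972×10^-4) = 0.3955 m³/s
Check: V = 3.15 m/s, Re = 5.33×10^5, f = 0.01832, h_f = 55.3 m ≈ 54.9 m ✓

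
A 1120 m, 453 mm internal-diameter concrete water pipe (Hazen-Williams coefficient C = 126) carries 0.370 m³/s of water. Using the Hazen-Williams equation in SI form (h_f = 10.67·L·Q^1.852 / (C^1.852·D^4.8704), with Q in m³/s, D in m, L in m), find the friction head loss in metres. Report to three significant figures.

h_f = 10.67·1120·0.370^1.852 / (126^1.852·0.453^4.8704) = 11.55 m

h_f ≈ 11.6 m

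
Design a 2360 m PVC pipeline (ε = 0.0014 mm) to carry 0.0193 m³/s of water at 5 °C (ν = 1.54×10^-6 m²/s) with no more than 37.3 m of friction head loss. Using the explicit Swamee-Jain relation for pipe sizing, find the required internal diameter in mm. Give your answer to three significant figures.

Swamee-Jain (Type III): D = 0.66·[ε^1.25·(LQ²/(gh_f))^4.75 + ν·Q^9.4·(L/(gh_f))^5.2]^0.04
LQ²/(gh_f) = 0.002402; L/(gh_f) = 6.450
Term 1 = ε^1.25·(…)^4.75 = 1.74×10^-20; Term 2 = ν·Q^9.4·(…)^5.2 = 1.91×10^-18
D = 0.66·(1.74×10^-20 + 1.91×10^-18)^0.04 = 0.1291 m = 129 mm
Check: V = 1.47 m/s, Re = 1.24×10^5, f = 0.01717, h_f = 34.8 m ≈ 37.3 m ✓

D ≈ 129 mm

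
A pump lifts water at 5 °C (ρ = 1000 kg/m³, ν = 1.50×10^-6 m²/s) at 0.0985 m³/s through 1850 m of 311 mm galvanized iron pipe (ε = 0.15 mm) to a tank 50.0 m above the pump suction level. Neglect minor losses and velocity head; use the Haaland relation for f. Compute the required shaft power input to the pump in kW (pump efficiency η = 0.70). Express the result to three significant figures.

P_shaft ≈ 81.8 kW

V = 4Q/(πD²) = 1.297 m/s; Re = 2.69×10^5; ε/D = 4.82×10^-4; f = 0.01811
h_f = f(L/D)V²/2g = 9.231 m
Total head H = z + h_f = 50.0 + 9.231 = 59.23 m
P_hyd = ρgQH = 1000·9.81·0.0985·59.23 = 57.23 kW
P_shaft = P_hyd/η = 57.23/0.70 = 81.76 kW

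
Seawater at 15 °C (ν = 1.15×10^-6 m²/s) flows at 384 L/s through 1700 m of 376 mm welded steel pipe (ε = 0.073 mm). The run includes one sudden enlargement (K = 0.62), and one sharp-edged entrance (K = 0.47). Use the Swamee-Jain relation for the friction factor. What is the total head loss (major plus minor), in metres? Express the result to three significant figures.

H_L ≈ 40.9 m

V = 4Q/(πD²) = 3.458 m/s; V²/2g = 0.6096 m
Re = 1.13×10^6, ε/D = 1.94×10^-4 → f = 0.01461 (Swamee-Jain)
Major: h_f = f(L/D)·V²/2g = 0.01461·4521·0.6096 = 40.26 m
Minor: ΣK = 1.09; h_m = ΣK·V²/2g = 0.6644 m
Total H_L = 40.26 + 0.6644 = 40.92 m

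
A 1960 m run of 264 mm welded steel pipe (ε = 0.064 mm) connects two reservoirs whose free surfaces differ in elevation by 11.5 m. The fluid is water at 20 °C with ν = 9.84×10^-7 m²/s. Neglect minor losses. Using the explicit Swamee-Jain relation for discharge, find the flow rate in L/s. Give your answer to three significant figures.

Swamee-Jain (Type II): Q = -0.965·√(gD⁵h_f/L)·ln[ε/(3.7D) + √(3.17ν²L/(gD³h_f))]
√(gD⁵h_f/L) = √(9.81·0.264⁵·11.5/1960) = 0.008591
ε/(3.7D) = 6.55×10^-5; √(3.17ν²L/(gD³h_f)) = 5.38×10^-5
Q = -0.965·0.008591·ln(1.194×10^-4) = 0.07489 m³/s
Check: V = 1.37 m/s, Re = 3.67×10^5, f = 0.01632, h_f = 11.6 m ≈ 11.5 m ✓

Q ≈ 74.9 L/s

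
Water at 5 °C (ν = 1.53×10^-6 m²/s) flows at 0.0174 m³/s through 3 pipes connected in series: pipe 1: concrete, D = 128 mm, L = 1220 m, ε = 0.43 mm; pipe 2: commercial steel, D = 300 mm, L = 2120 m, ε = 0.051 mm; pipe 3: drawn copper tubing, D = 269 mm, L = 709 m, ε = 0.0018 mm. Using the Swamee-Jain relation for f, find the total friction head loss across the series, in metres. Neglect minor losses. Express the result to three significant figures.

Pipe 1: V = 1.352 m/s, Re = 1.13×10^5, ε/D = 0.00336, f = 0.02833, h_1 = f(L/D)V²/2g = 25.17 m
Pipe 2: V = 0.2462 m/s, Re = 4.83×10^4, ε/D = 1.70×10^-4, f = 0.02159, h_2 = f(L/D)V²/2g = 0.4712 m
Pipe 3: V = 0.3062 m/s, Re = 5.38×10^4, ε/D = 6.69×10^-6, f = 0.02045, h_3 = f(L/D)V²/2g = 0.2575 m
Series → Q common, losses add: H = Σh = 25.90 m

H ≈ 25.9 m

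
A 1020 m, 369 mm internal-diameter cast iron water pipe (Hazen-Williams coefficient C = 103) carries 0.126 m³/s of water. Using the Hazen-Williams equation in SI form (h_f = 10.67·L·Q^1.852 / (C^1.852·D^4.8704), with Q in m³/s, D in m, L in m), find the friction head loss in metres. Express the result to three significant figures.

h_f ≈ 5.64 m

h_f = 10.67·1020·0.126^1.852 / (103^1.852·0.369^4.8704) = 5.645 m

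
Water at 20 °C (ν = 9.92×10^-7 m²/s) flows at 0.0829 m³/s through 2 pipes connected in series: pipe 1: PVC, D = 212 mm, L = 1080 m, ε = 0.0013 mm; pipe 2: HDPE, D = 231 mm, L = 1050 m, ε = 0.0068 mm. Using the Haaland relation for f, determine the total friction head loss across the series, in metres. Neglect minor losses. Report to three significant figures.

Pipe 1: V = 2.349 m/s, Re = 5.02×10^5, ε/D = 6.13×10^-6, f = 0.01312, h_1 = f(L/D)V²/2g = 18.79 m
Pipe 2: V = 1.978 m/s, Re = 4.61×10^5, ε/D = 2.94×10^-5, f = 0.01359, h_2 = f(L/D)V²/2g = 12.32 m
Series → Q common, losses add: H = Σh = 31.11 m

H ≈ 31.1 m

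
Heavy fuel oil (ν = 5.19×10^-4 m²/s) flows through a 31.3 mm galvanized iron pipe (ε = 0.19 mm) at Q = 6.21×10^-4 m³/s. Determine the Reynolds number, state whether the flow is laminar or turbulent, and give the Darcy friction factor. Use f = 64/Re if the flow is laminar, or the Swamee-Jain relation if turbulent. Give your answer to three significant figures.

Re ≈ 48.7; laminar; f = 64/Re ≈ 1.31

V = 4Q/(πD²) = 0.8071 m/s
Re = VD/ν = 0.8071·0.0313/5.19×10^-4 = 48.7
Re < 2300 → laminar → f = 64/Re = 1.315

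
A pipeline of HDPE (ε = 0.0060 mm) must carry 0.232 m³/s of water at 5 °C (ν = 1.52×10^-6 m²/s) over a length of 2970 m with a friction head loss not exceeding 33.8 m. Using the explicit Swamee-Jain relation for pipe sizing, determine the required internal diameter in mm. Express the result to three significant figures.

Swamee-Jain (Type III): D = 0.66·[ε^1.25·(LQ²/(gh_f))^4.75 + ν·Q^9.4·(L/(gh_f))^5.2]^0.04
LQ²/(gh_f) = 0.4821; L/(gh_f) = 8.957
Term 1 = ε^1.25·(…)^4.75 = 9.28×10^-9; Term 2 = ν·Q^9.4·(…)^5.2 = 1.47×10^-7
D = 0.66·(9.28×10^-9 + 1.47×10^-7)^0.04 = 0.3527 m = 353 mm
Check: V = 2.38 m/s, Re = 5.51×10^5, f = 0.01315, h_f = 31.8 m ≈ 33.8 m ✓

D ≈ 353 mm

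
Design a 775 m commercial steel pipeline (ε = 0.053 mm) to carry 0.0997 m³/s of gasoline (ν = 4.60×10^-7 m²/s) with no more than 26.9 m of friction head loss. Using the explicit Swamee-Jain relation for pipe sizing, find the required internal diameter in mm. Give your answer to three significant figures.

Swamee-Jain (Type III): D = 0.66·[ε^1.25·(LQ²/(gh_f))^4.75 + ν·Q^9.4·(L/(gh_f))^5.2]^0.04
LQ²/(gh_f) = 0.02919; L/(gh_f) = 2.937
Term 1 = ε^1.25·(…)^4.75 = 2.32×10^-13; Term 2 = ν·Q^9.4·(…)^5.2 = 4.82×10^-14
D = 0.66·(2.32×10^-13 + 4.82×10^-14)^0.04 = 0.2077 m = 208 mm
Check: V = 2.94 m/s, Re = 1.33×10^6, f = 0.01515, h_f = 24.9 m ≈ 26.9 m ✓

D ≈ 208 mm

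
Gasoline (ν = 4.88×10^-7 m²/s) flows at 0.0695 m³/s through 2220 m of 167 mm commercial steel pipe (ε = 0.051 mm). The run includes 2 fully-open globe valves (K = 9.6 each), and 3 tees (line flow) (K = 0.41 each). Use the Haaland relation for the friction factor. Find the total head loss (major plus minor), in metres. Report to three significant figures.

H_L ≈ 117 m

V = 4Q/(πD²) = 3.173 m/s; V²/2g = 0.5131 m
Re = 1.09×10^6, ε/D = 3.05×10^-4 → f = 0.01560 (Haaland)
Major: h_f = f(L/D)·V²/2g = 0.01560·13293·0.5131 = 106.4 m
Minor: ΣK = 20.4; h_m = ΣK·V²/2g = 10.48 m
Total H_L = 106.4 + 10.48 = 116.9 m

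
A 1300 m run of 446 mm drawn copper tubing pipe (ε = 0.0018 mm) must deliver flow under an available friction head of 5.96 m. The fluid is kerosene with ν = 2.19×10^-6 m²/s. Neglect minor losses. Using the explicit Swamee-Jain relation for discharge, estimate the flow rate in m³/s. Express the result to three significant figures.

Q ≈ 0.263 m³/s

Swamee-Jain (Type II): Q = -0.965·√(gD⁵h_f/L)·ln[ε/(3.7D) + √(3.17ν²L/(gD³h_f))]
√(gD⁵h_f/L) = √(9.81·0.446⁵·5.96/1300) = 0.02817
ε/(3.7D) = 1.09×10^-6; √(3.17ν²L/(gD³h_f)) = 6.17×10^-5
Q = -0.965·0.02817·ln(6.282×10^-5) = 0.2630 m³/s
Check: V = 1.68 m/s, Re = 3.43×10^5, f = 0.01407, h_f = 5.93 m ≈ 5.96 m ✓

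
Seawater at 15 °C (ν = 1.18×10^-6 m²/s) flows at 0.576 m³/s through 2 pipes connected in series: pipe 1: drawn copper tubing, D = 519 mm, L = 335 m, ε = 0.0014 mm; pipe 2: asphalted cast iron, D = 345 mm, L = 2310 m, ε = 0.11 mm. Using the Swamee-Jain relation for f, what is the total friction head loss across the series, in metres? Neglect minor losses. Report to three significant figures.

H ≈ 205 m

Pipe 1: V = 2.723 m/s, Re = 1.20×10^6, ε/D = 2.70×10^-6, f = 0.01134, h_1 = f(L/D)V²/2g = 2.765 m
Pipe 2: V = 6.162 m/s, Re = 1.80×10^6, ε/D = 3.19×10^-4, f = 0.01561, h_2 = f(L/D)V²/2g = 202.3 m
Series → Q common, losses add: H = Σh = 205.0 m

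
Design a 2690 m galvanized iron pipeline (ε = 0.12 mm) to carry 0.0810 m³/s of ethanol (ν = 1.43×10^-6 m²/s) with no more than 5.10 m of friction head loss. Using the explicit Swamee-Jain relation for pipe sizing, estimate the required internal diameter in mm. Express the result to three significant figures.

Swamee-Jain (Type III): D = 0.66·[ε^1.25·(LQ²/(gh_f))^4.75 + ν·Q^9.4·(L/(gh_f))^5.2]^0.04
LQ²/(gh_f) = 0.3528; L/(gh_f) = 53.77
Term 1 = ε^1.25·(…)^4.75 = 8.90×10^-8; Term 2 = ν·Q^9.4·(…)^5.2 = 7.83×10^-8
D = 0.66·(8.90×10^-8 + 7.83×10^-8)^0.04 = 0.3536 m = 354 mm
Check: V = 0.825 m/s, Re = 2.04×10^5, f = 0.01799, h_f = 4.75 m ≈ 5.10 m ✓

D ≈ 354 mm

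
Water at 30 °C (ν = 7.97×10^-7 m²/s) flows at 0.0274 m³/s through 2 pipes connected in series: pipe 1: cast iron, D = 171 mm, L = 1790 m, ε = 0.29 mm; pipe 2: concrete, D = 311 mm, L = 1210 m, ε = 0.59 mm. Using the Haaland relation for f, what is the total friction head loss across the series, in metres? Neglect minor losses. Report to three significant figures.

Pipe 1: V = 1.193 m/s, Re = 2.56×10^5, ε/D = 0.00170, f = 0.02316, h_1 = f(L/D)V²/2g = 17.59 m
Pipe 2: V = 0.3607 m/s, Re = 1.41×10^5, ε/D = 0.00190, f = 0.02428, h_2 = f(L/D)V²/2g = 0.6263 m
Series → Q common, losses add: H = Σh = 18.22 m

H ≈ 18.2 m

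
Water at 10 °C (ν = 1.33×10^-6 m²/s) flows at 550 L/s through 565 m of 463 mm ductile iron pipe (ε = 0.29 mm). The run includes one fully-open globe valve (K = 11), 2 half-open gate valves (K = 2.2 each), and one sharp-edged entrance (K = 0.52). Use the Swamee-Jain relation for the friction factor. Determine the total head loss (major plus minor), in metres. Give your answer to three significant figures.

V = 4Q/(πD²) = 3.267 m/s; V²/2g = 0.5439 m
Re = 1.14×10^6, ε/D = 6.26×10^-4 → f = 0.01805 (Swamee-Jain)
Major: h_f = f(L/D)·V²/2g = 0.01805·1220·0.5439 = 11.98 m
Minor: ΣK = 15.9; h_m = ΣK·V²/2g = 8.659 m
Total H_L = 11.98 + 8.659 = 20.64 m

H_L ≈ 20.6 m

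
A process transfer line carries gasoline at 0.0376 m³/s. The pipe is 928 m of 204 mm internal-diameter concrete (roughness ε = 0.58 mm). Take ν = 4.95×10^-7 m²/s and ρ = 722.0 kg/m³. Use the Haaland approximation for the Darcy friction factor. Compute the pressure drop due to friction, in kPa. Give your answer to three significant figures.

Δp ≈ 56.7 kPa

V = 4Q/(πD²) = 4·0.0376/(π·0.204²) = 1.150 m/s
Re = VD/ν = 1.150·0.204/4.95×10^-7 = 4.74×10^5 → turbulent
ε/D = 0.58/204 = 0.00284
Haaland: f = 0.02609
h_f = f(L/D)V²/(2g) = 0.02609·(928/0.204)·1.150²/(2·9.81) = 8.006 m
Δp = ρg·h_f = 722.0·9.81·8.006 = 56.71 kPa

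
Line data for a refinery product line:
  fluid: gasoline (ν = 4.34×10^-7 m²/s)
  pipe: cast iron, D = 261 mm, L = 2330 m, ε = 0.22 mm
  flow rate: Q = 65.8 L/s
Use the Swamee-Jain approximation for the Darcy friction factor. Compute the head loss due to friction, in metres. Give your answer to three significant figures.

h_f ≈ 13.4 m

V = 4Q/(πD²) = 4·0.0658/(π·0.261²) = 1.230 m/s
Re = VD/ν = 1.230·0.261/4.34×10^-7 = 7.40×10^5 → turbulent
ε/D = 0.22/261 = 8.43×10^-4
Swamee-Jain: f = 0.01941
h_f = f(L/D)V²/(2g) = 0.01941·(2330/0.261)·1.230²/(2·9.81) = 13.36 m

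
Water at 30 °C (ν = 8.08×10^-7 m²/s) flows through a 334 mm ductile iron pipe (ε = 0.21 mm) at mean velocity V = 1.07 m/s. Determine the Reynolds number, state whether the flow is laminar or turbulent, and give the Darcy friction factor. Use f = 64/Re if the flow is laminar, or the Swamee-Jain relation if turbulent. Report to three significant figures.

Re = VD/ν = 1.070·0.334/8.08×10^-7 = 4.42×10^5
Re > 4000 → turbulent; ε/D = 6.29×10^-4
Swamee-Jain: f = 0.01864

Re ≈ 4.42×10^5; turbulent; f ≈ 0.0186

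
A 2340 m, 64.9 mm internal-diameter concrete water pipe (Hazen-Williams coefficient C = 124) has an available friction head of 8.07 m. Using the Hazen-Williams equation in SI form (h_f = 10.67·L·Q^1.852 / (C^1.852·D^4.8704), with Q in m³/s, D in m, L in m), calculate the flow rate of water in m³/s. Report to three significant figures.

Rearranging: Q = [h_f·C^1.852·D^4.8704 / (10.67·L)]^(1/1.852)
Q = [8.07·124^1.852·0.0649^4.8704 / (10.67·2340)]^0.540 = 0.001217 m³/s

Q ≈ 0.00122 m³/s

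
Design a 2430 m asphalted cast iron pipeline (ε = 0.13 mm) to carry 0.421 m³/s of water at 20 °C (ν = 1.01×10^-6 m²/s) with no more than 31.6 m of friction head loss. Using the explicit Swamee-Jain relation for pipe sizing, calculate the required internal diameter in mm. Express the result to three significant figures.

Swamee-Jain (Type III): D = 0.66·[ε^1.25·(LQ²/(gh_f))^4.75 + ν·Q^9.4·(L/(gh_f))^5.2]^0.04
LQ²/(gh_f) = 1.389; L/(gh_f) = 7.839
Term 1 = ε^1.25·(…)^4.75 = 6.62×10^-5; Term 2 = ν·Q^9.4·(…)^5.2 = 1.33×10^-5
D = 0.66·(6.62×10^-5 + 1.33×10^-5)^0.04 = 0.4524 m = 452 mm
Check: V = 2.62 m/s, Re = 1.17×10^6, f = 0.01554, h_f = 29.2 m ≈ 31.6 m ✓

D ≈ 452 mm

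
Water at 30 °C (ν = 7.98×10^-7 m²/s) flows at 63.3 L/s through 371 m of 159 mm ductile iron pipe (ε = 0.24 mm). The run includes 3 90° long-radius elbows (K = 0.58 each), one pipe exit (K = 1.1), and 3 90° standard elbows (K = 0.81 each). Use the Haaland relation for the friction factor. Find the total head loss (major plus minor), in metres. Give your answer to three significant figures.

V = 4Q/(πD²) = 3.188 m/s; V²/2g = 0.5180 m
Re = 6.35×10^5, ε/D = 0.00151 → f = 0.02212 (Haaland)
Major: h_f = f(L/D)·V²/2g = 0.02212·2333·0.5180 = 26.73 m
Minor: ΣK = 5.27; h_m = ΣK·V²/2g = 2.730 m
Total H_L = 26.73 + 2.730 = 29.46 m

H_L ≈ 29.5 m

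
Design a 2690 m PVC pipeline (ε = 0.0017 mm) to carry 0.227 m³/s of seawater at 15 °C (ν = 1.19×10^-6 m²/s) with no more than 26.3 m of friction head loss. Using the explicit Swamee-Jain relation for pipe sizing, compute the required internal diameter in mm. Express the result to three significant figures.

D ≈ 357 mm

Swamee-Jain (Type III): D = 0.66·[ε^1.25·(LQ²/(gh_f))^4.75 + ν·Q^9.4·(L/(gh_f))^5.2]^0.04
LQ²/(gh_f) = 0.5373; L/(gh_f) = 10.43
Term 1 = ε^1.25·(…)^4.75 = 3.21×10^-9; Term 2 = ν·Q^9.4·(…)^5.2 = 2.07×10^-7
D = 0.66·(3.21×10^-9 + 2.07×10^-7)^0.04 = 0.3568 m = 357 mm
Check: V = 2.27 m/s, Re = 6.81×10^5, f = 0.01249, h_f = 24.7 m ≈ 26.3 m ✓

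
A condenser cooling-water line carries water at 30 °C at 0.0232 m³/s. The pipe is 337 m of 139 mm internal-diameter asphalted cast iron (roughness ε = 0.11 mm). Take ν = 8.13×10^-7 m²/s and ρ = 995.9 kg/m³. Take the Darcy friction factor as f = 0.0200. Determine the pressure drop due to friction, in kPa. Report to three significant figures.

V = 4Q/(πD²) = 4·0.0232/(π·0.139²) = 1.529 m/s
h_f = f(L/D)V²/(2g) = 0.02000·(337/0.139)·1.529²/(2·9.81) = 5.777 m
Δp = ρg·h_f = 995.9·9.81·5.777 = 56.44 kPa

Δp ≈ 56.4 kPa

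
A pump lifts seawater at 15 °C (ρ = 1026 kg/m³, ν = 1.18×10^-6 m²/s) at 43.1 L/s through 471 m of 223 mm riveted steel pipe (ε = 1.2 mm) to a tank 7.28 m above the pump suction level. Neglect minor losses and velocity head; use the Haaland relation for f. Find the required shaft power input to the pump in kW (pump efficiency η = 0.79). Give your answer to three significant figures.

P_shaft ≈ 6.27 kW

V = 4Q/(πD²) = 1.104 m/s; Re = 2.09×10^5; ε/D = 0.00538; f = 0.03151
h_f = f(L/D)V²/2g = 4.131 m
Total head H = z + h_f = 7.28 + 4.131 = 11.41 m
P_hyd = ρgQH = 1026·9.81·0.0431·11.41 = 4.950 kW
P_shaft = P_hyd/η = 4.950/0.79 = 6.266 kW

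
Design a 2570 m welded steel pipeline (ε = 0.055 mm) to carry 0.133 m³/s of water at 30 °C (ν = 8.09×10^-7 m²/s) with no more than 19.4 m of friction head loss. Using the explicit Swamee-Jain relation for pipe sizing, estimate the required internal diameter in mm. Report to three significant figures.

D ≈ 314 mm

Swamee-Jain (Type III): D = 0.66·[ε^1.25·(LQ²/(gh_f))^4.75 + ν·Q^9.4·(L/(gh_f))^5.2]^0.04
LQ²/(gh_f) = 0.2389; L/(gh_f) = 13.50
Term 1 = ε^1.25·(…)^4.75 = 5.27×10^-9; Term 2 = ν·Q^9.4·(…)^5.2 = 3.55×10^-9
D = 0.66·(5.27×10^-9 + 3.55×10^-9)^0.04 = 0.3143 m = 314 mm
Check: V = 1.71 m/s, Re = 6.66×10^5, f = 0.01490, h_f = 18.2 m ≈ 19.4 m ✓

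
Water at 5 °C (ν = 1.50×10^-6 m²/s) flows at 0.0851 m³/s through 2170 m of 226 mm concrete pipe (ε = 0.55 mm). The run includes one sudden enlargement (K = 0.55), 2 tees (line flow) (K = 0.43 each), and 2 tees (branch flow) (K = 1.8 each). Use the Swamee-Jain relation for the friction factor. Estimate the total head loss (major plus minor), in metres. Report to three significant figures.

V = 4Q/(πD²) = 2.121 m/s; V²/2g = 0.2294 m
Re = 3.20×10^5, ε/D = 0.00243 → f = 0.02533 (Swamee-Jain)
Major: h_f = f(L/D)·V²/2g = 0.02533·9602·0.2294 = 55.78 m
Minor: ΣK = 5.01; h_m = ΣK·V²/2g = 1.149 m
Total H_L = 55.78 + 1.149 = 56.93 m

H_L ≈ 56.9 m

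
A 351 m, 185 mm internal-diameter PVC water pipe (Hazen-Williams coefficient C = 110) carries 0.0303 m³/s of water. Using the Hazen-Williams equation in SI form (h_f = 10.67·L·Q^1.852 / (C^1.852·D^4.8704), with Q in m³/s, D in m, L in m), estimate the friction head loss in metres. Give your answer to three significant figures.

h_f = 10.67·351·0.0303^1.852 / (110^1.852·0.185^4.8704) = 3.545 m

h_f ≈ 3.54 m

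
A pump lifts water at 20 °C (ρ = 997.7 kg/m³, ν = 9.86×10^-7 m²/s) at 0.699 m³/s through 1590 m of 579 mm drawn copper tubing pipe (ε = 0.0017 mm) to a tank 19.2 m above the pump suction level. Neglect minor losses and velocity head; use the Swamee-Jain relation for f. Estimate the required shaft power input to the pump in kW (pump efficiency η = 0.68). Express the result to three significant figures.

V = 4Q/(πD²) = 2.655 m/s; Re = 1.56×10^6; ε/D = 2.94×10^-6; f = 0.01088
h_f = f(L/D)V²/2g = 10.74 m
Total head H = z + h_f = 19.2 + 10.74 = 29.94 m
P_hyd = ρgQH = 997.7·9.81·0.699·29.94 = 204.8 kW
P_shaft = P_hyd/η = 204.8/0.68 = 301.2 kW

P_shaft ≈ 301 kW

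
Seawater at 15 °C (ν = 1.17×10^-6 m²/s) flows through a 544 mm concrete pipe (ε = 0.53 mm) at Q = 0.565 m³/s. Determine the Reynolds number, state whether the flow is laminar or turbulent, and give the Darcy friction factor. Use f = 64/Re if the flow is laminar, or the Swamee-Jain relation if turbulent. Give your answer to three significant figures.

V = 4Q/(πD²) = 2.431 m/s
Re = VD/ν = 2.431·0.544/1.17×10^-6 = 1.13×10^6
Re > 4000 → turbulent; ε/D = 9.74×10^-4
Swamee-Jain: f = 0.01987

Re ≈ 1.13×10^6; turbulent; f ≈ 0.0199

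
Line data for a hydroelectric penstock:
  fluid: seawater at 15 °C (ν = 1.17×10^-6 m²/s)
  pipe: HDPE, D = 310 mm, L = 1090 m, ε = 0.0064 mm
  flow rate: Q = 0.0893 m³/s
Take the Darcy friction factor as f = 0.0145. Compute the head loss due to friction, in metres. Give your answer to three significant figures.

V = 4Q/(πD²) = 4·0.0893/(π·0.310²) = 1.183 m/s
h_f = f(L/D)V²/(2g) = 0.01450·(1090/0.310)·1.183²/(2·9.81) = 3.638 m

h_f ≈ 3.64 m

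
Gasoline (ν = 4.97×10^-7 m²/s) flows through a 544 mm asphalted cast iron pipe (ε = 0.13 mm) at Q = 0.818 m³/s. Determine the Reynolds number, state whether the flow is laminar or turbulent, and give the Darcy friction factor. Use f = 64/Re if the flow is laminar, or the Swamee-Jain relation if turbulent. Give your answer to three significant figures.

V = 4Q/(πD²) = 3.519 m/s
Re = VD/ν = 3.519·0.544/4.97×10^-7 = 3.85×10^6
Re > 4000 → turbulent; ε/D = 2.39×10^-4
Swamee-Jain: f = 0.01454

Re ≈ 3.85×10^6; turbulent; f ≈ 0.0145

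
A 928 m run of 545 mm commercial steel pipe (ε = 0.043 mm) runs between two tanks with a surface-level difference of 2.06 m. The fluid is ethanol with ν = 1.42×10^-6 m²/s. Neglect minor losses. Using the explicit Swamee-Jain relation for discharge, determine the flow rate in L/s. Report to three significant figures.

Q ≈ 302 L/s

Swamee-Jain (Type II): Q = -0.965·√(gD⁵h_f/L)·ln[ε/(3.7D) + √(3.17ν²L/(gD³h_f))]
√(gD⁵h_f/L) = √(9.81·0.545⁵·2.06/928) = 0.03236
ε/(3.7D) = 2.13×10^-5; √(3.17ν²L/(gD³h_f)) = 4.26×10^-5
Q = -0.965·0.03236·ln(6.391×10^-5) = 0.3016 m³/s
Check: V = 1.29 m/s, Re = 4.96×10^5, f = 0.01423, h_f = 2.06 m ≈ 2.06 m ✓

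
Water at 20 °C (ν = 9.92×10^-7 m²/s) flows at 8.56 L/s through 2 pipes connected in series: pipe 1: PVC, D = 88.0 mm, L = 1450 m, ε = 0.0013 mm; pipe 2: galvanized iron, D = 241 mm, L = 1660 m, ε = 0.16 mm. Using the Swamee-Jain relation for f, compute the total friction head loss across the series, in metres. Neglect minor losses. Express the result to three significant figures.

Pipe 1: V = 1.407 m/s, Re = 1.25×10^5, ε/D = 1.48×10^-5, f = 0.01717, h_1 = f(L/D)V²/2g = 28.55 m
Pipe 2: V = 0.1877 m/s, Re = 4.56×10^4, ε/D = 6.64×10^-4, f = 0.02350, h_2 = f(L/D)V²/2g = 0.2905 m
Series → Q common, losses add: H = Σh = 28.84 m

H ≈ 28.8 m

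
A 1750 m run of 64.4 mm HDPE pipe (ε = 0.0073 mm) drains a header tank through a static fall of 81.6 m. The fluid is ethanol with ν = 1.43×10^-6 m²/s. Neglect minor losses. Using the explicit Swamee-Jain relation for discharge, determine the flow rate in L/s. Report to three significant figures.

Swamee-Jain (Type II): Q = -0.965·√(gD⁵h_f/L)·ln[ε/(3.7D) + √(3.17ν²L/(gD³h_f))]
√(gD⁵h_f/L) = √(9.81·0.0644⁵·81.6/1750) = 7.118×10^-4
ε/(3.7D) = 3.06×10^-5; √(3.17ν²L/(gD³h_f)) = 2.30×10^-4
Q = -0.965·7.118×10^-4·ln(2.610×10^-4) = 0.005668 m³/s
Check: V = 1.74 m/s, Re = 7.84×10^4, f = 0.01939, h_f = 81.3 m ≈ 81.6 m ✓

Q ≈ 5.67 L/s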